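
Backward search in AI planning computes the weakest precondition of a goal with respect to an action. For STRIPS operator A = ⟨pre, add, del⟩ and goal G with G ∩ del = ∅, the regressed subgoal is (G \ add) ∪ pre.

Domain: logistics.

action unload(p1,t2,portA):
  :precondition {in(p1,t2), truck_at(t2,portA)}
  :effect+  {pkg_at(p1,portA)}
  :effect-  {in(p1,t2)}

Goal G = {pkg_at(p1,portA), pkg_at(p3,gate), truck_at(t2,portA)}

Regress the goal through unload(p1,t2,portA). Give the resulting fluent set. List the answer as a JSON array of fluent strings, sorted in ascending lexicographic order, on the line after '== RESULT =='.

Regress:
  G ∩ del = {}  (empty — regression defined)
  G \ add = {pkg_at(p1,portA), pkg_at(p3,gate), truck_at(t2,portA)} \ {pkg_at(p1,portA)} = {pkg_at(p3,gate), truck_at(t2,portA)}
  ∪ pre   = {pkg_at(p3,gate), truck_at(t2,portA)} ∪ {in(p1,t2), truck_at(t2,portA)}
          = {in(p1,t2), pkg_at(p3,gate), truck_at(t2,portA)}

== RESULT ==
["in(p1,t2)", "pkg_at(p3,gate)", "truck_at(t2,portA)"]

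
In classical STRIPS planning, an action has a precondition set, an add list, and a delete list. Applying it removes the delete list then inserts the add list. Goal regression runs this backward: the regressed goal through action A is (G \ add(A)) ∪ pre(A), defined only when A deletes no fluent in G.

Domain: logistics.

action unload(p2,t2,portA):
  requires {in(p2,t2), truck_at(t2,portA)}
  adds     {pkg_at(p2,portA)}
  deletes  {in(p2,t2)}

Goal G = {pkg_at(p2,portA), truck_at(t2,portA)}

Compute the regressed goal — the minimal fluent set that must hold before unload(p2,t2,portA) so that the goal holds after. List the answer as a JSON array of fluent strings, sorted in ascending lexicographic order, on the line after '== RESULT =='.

Regress:
  G ∩ del = {}  (empty — regression defined)
  G \ add = {pkg_at(p2,portA), truck_at(t2,portA)} \ {pkg_at(p2,portA)} = {truck_at(t2,portA)}
  ∪ pre   = {truck_at(t2,portA)} ∪ {in(p2,t2), truck_at(t2,portA)}
          = {in(p2,t2), truck_at(t2,portA)}

== RESULT ==
["in(p2,t2)", "truck_at(t2,portA)"]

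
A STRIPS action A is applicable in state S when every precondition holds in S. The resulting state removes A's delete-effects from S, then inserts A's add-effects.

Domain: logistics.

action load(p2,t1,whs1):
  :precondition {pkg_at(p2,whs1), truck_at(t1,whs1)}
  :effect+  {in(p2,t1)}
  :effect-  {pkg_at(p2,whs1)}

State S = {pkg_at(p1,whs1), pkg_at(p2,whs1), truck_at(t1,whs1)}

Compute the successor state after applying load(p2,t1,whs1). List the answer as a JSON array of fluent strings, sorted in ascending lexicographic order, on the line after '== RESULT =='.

Progress:
  pre ⊆ S: {pkg_at(p2,whs1), truck_at(t1,whs1)} ⊆ S  — applicable
  S \ del = {pkg_at(p1,whs1), truck_at(t1,whs1)}
  ∪ add   = {in(p2,t1), pkg_at(p1,whs1), truck_at(t1,whs1)}

== RESULT ==
["in(p2,t1)", "pkg_at(p1,whs1)", "truck_at(t1,whs1)"]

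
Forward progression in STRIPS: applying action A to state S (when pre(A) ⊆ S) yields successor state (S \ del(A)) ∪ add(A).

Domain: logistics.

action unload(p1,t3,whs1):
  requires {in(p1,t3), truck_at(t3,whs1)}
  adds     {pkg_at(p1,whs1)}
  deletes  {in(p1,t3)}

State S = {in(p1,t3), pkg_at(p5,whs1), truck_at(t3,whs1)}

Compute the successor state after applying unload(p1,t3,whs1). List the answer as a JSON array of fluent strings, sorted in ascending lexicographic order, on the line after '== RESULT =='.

Compute (S \ del) ∪ add:
  pre ⊆ S: {in(p1,t3), truck_at(t3,whs1)} ⊆ S  — applicable
  S \ del = {pkg_at(p5,whs1), truck_at(t3,whs1)}
  ∪ add   = {pkg_at(p1,whs1), pkg_at(p5,whs1), truck_at(t3,whs1)}

== RESULT ==
["pkg_at(p1,whs1)", "pkg_at(p5,whs1)", "truck_at(t3,whs1)"]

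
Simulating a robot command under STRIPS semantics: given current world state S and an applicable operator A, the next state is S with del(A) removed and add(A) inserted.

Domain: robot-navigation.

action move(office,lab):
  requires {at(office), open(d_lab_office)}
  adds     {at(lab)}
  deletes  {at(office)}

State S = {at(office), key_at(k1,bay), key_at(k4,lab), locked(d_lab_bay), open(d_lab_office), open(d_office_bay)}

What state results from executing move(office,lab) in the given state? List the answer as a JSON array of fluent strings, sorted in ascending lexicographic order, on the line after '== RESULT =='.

Compute (S \ del) ∪ add:
  pre ⊆ S: {at(office), open(d_lab_office)} ⊆ S  — applicable
  S \ del = {key_at(k1,bay), key_at(k4,lab), locked(d_lab_bay), open(d_lab_office), open(d_office_bay)}
  ∪ add   = {at(lab), key_at(k1,bay), key_at(k4,lab), locked(d_lab_bay), open(d_lab_office), open(d_office_bay)}

== RESULT ==
["at(lab)", "key_at(k1,bay)", "key_at(k4,lab)", "locked(d_lab_bay)", "open(d_lab_office)", "open(d_office_bay)"]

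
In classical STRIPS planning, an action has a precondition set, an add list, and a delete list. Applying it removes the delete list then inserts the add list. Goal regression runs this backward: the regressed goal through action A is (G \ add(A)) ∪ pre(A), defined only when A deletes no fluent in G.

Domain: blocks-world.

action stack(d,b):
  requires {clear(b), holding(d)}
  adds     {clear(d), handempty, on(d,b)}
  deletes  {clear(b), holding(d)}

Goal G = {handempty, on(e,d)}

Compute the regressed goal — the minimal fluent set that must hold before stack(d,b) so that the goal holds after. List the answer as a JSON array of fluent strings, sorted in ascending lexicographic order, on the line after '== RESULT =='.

Compute (G \ add) ∪ pre:
  G ∩ del = {}  (empty — regression defined)
  G \ add = {handempty, on(e,d)} \ {clear(d), handempty, on(d,b)} = {on(e,d)}
  ∪ pre   = {on(e,d)} ∪ {clear(b), holding(d)}
          = {clear(b), holding(d), on(e,d)}

== RESULT ==
["clear(b)", "holding(d)", "on(e,d)"]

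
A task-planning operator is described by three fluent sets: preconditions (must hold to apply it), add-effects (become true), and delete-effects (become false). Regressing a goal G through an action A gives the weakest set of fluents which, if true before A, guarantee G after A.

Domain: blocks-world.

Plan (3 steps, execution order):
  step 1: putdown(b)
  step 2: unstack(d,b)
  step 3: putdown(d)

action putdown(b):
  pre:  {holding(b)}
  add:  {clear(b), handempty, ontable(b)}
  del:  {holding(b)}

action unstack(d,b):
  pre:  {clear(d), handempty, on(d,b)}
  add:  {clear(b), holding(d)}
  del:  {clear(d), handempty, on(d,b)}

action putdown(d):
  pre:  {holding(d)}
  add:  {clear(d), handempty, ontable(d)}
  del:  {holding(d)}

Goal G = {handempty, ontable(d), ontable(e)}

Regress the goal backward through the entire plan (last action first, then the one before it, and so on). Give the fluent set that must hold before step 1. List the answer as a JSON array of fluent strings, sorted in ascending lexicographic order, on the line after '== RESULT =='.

Regress step by step:
  through step 3 (putdown(d)): drop {handempty, ontable(d)}, keep {ontable(e)}, require {holding(d)}
    → {holding(d), ontable(e)}
  through step 2 (unstack(d,b)): drop {holding(d)}, keep {ontable(e)}, require {clear(d), handempty, on(d,b)}
    → {clear(d), handempty, on(d,b), ontable(e)}
  through step 1 (putdown(b)): drop {handempty}, keep {clear(d), on(d,b), ontable(e)}, require {holding(b)}
    → {clear(d), holding(b), on(d,b), ontable(e)}

== RESULT ==
["clear(d)", "holding(b)", "on(d,b)", "ontable(e)"]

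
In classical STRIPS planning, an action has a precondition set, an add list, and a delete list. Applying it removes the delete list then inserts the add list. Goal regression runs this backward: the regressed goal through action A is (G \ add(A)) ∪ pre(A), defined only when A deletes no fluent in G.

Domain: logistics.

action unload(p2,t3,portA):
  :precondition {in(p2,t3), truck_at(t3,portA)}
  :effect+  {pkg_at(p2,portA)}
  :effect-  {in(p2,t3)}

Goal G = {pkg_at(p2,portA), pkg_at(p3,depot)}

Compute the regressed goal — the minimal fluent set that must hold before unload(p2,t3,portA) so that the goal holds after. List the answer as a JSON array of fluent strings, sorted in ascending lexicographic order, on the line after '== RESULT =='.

Compute (G \ add) ∪ pre:
  G ∩ del = {}  (empty — regression defined)
  G \ add = {pkg_at(p2,portA), pkg_at(p3,depot)} \ {pkg_at(p2,portA)} = {pkg_at(p3,depot)}
  ∪ pre   = {pkg_at(p3,depot)} ∪ {in(p2,t3), truck_at(t3,portA)}
          = {in(p2,t3), pkg_at(p3,depot), truck_at(t3,portA)}

== RESULT ==
["in(p2,t3)", "pkg_at(p3,depot)", "truck_at(t3,portA)"]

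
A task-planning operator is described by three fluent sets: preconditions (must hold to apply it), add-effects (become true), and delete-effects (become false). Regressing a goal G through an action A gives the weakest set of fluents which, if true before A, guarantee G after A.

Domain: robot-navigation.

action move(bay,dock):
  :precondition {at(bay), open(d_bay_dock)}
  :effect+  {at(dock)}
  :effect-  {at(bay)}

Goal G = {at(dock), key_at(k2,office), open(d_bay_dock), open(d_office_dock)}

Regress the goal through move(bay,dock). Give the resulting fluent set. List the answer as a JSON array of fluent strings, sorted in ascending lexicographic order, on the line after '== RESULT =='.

Regress:
  G ∩ del = {}  (empty — regression defined)
  G \ add = {at(dock), key_at(k2,office), open(d_bay_dock), open(d_office_dock)} \ {at(dock)} = {key_at(k2,office), open(d_bay_dock), open(d_office_dock)}
  ∪ pre   = {key_at(k2,office), open(d_bay_dock), open(d_office_dock)} ∪ {at(bay), open(d_bay_dock)}
          = {at(bay), key_at(k2,office), open(d_bay_dock), open(d_office_dock)}

== RESULT ==
["at(bay)", "key_at(k2,office)", "open(d_bay_dock)", "open(d_office_dock)"]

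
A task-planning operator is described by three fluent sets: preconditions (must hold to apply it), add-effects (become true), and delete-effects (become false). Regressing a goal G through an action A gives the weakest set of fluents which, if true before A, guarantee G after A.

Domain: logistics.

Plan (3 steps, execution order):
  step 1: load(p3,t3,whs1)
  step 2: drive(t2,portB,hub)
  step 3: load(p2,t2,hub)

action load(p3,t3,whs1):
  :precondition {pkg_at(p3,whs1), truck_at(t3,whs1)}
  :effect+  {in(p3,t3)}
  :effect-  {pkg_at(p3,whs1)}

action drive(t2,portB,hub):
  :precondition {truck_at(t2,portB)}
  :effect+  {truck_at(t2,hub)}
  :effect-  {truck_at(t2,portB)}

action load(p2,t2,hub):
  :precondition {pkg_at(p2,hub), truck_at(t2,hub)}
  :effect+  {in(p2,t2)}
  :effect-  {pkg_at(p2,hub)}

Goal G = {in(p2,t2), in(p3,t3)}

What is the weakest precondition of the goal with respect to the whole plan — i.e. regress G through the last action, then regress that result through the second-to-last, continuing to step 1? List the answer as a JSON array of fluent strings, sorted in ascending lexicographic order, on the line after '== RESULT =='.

Work backward from the goal:
  through step 3 (load(p2,t2,hub)): drop {in(p2,t2)}, keep {in(p3,t3)}, require {pkg_at(p2,hub), truck_at(t2,hub)}
    → {in(p3,t3), pkg_at(p2,hub), truck_at(t2,hub)}
  through step 2 (drive(t2,portB,hub)): drop {truck_at(t2,hub)}, keep {in(p3,t3), pkg_at(p2,hub)}, require {truck_at(t2,portB)}
    → {in(p3,t3), pkg_at(p2,hub), truck_at(t2,portB)}
  through step 1 (load(p3,t3,whs1)): drop {in(p3,t3)}, keep {pkg_at(p2,hub), truck_at(t2,portB)}, require {pkg_at(p3,whs1), truck_at(t3,whs1)}
    → {pkg_at(p2,hub), pkg_at(p3,whs1), truck_at(t2,portB), truck_at(t3,whs1)}

== RESULT ==
["pkg_at(p2,hub)", "pkg_at(p3,whs1)", "truck_at(t2,portB)", "truck_at(t3,whs1)"]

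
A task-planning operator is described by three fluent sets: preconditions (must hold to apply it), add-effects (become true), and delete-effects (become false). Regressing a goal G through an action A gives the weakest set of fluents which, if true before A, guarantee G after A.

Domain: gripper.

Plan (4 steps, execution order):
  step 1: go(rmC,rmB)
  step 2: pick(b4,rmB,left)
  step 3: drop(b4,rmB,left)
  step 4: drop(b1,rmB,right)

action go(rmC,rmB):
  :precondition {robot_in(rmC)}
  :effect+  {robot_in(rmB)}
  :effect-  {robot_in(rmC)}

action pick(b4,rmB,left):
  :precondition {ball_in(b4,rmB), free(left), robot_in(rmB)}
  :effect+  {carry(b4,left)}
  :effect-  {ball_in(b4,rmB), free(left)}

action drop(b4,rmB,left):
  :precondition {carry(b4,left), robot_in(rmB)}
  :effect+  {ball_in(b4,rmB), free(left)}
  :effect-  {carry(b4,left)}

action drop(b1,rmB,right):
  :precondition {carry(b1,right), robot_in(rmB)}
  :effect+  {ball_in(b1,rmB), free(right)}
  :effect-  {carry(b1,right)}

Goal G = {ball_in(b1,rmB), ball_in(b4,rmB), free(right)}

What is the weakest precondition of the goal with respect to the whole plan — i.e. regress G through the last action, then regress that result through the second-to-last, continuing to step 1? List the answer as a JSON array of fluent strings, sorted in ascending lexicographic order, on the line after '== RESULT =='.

Work backward from the goal:
  through step 4 (drop(b1,rmB,right)): drop {ball_in(b1,rmB), free(right)}, keep {ball_in(b4,rmB)}, require {carry(b1,right), robot_in(rmB)}
    → {ball_in(b4,rmB), carry(b1,right), robot_in(rmB)}
  through step 3 (drop(b4,rmB,left)): drop {ball_in(b4,rmB)}, keep {carry(b1,right), robot_in(rmB)}, require {carry(b4,left), robot_in(rmB)}
    → {carry(b1,right), carry(b4,left), robot_in(rmB)}
  through step 2 (pick(b4,rmB,left)): drop {carry(b4,left)}, keep {carry(b1,right), robot_in(rmB)}, require {ball_in(b4,rmB), free(left), robot_in(rmB)}
    → {ball_in(b4,rmB), carry(b1,right), free(left), robot_in(rmB)}
  through step 1 (go(rmC,rmB)): drop {robot_in(rmB)}, keep {ball_in(b4,rmB), carry(b1,right), free(left)}, require {robot_in(rmC)}
    → {ball_in(b4,rmB), carry(b1,right), free(left), robot_in(rmC)}

== RESULT ==
["ball_in(b4,rmB)", "carry(b1,right)", "free(left)", "robot_in(rmC)"]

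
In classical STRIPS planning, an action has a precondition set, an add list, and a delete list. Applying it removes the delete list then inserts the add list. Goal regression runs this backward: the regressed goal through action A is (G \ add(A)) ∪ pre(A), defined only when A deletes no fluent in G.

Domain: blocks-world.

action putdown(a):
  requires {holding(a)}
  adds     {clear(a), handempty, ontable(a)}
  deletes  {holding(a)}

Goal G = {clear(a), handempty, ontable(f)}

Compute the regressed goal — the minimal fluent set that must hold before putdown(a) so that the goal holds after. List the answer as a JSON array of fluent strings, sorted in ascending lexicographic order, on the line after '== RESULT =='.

Regress:
  G ∩ del = {}  (empty — regression defined)
  G \ add = {clear(a), handempty, ontable(f)} \ {clear(a), handempty, ontable(a)} = {ontable(f)}
  ∪ pre   = {ontable(f)} ∪ {holding(a)}
          = {holding(a), ontable(f)}

== RESULT ==
["holding(a)", "ontable(f)"]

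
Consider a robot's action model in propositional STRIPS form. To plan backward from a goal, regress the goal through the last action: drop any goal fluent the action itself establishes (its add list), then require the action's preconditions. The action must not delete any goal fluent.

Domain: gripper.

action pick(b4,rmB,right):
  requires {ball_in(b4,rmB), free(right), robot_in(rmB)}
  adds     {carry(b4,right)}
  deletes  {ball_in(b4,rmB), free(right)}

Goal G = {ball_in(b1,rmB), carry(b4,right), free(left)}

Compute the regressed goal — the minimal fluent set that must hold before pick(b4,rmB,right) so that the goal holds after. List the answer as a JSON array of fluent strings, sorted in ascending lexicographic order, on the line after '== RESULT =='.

Compute (G \ add) ∪ pre:
  G ∩ del = {}  (empty — regression defined)
  G \ add = {ball_in(b1,rmB), carry(b4,right), free(left)} \ {carry(b4,right)} = {ball_in(b1,rmB), free(left)}
  ∪ pre   = {ball_in(b1,rmB), free(left)} ∪ {ball_in(b4,rmB), free(right), robot_in(rmB)}
          = {ball_in(b1,rmB), ball_in(b4,rmB), free(left), free(right), robot_in(rmB)}

== RESULT ==
["ball_in(b1,rmB)", "ball_in(b4,rmB)", "free(left)", "free(right)", "robot_in(rmB)"]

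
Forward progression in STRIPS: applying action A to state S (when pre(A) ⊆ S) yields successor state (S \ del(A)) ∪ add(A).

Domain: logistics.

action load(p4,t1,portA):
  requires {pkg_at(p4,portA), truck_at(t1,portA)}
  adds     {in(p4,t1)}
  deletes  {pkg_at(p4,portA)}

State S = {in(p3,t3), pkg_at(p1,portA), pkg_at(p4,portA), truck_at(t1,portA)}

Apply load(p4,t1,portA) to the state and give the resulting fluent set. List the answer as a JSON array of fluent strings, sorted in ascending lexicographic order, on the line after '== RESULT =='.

Progress:
  pre ⊆ S: {pkg_at(p4,portA), truck_at(t1,portA)} ⊆ S  — applicable
  S \ del = {in(p3,t3), pkg_at(p1,portA), truck_at(t1,portA)}
  ∪ add   = {in(p3,t3), in(p4,t1), pkg_at(p1,portA), truck_at(t1,portA)}

== RESULT ==
["in(p3,t3)", "in(p4,t1)", "pkg_at(p1,portA)", "truck_at(t1,portA)"]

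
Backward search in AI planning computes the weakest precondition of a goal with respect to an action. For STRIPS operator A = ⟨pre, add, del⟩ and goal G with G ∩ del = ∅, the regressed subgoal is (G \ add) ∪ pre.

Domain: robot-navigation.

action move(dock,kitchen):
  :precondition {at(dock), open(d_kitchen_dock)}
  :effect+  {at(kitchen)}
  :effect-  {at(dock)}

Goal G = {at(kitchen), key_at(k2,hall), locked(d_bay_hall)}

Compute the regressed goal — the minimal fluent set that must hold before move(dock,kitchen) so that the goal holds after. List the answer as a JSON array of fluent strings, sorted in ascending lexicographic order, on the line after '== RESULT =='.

Regress:
  G ∩ del = {}  (empty — regression defined)
  G \ add = {at(kitchen), key_at(k2,hall), locked(d_bay_hall)} \ {at(kitchen)} = {key_at(k2,hall), locked(d_bay_hall)}
  ∪ pre   = {key_at(k2,hall), locked(d_bay_hall)} ∪ {at(dock), open(d_kitchen_dock)}
          = {at(dock), key_at(k2,hall), locked(d_bay_hall), open(d_kitchen_dock)}

== RESULT ==
["at(dock)", "key_at(k2,hall)", "locked(d_bay_hall)", "open(d_kitchen_dock)"]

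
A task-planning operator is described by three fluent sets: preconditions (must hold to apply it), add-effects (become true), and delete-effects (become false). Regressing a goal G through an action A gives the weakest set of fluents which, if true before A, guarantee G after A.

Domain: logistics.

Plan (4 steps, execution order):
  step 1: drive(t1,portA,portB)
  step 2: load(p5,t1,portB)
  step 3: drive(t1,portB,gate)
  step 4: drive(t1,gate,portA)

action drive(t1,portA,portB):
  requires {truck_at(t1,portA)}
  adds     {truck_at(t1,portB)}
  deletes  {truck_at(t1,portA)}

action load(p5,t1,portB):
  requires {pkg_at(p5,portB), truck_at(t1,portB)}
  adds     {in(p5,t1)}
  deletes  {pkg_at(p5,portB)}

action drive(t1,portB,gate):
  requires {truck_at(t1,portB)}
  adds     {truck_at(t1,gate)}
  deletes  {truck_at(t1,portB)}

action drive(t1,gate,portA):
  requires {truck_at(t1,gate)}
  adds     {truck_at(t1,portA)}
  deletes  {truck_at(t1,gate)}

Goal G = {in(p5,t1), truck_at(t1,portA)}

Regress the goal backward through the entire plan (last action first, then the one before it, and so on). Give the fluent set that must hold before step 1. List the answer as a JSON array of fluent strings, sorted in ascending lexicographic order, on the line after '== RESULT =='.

Regress step by step:
  through step 4 (drive(t1,gate,portA)): drop {truck_at(t1,portA)}, keep {in(p5,t1)}, require {truck_at(t1,gate)}
    → {in(p5,t1), truck_at(t1,gate)}
  through step 3 (drive(t1,portB,gate)): drop {truck_at(t1,gate)}, keep {in(p5,t1)}, require {truck_at(t1,portB)}
    → {in(p5,t1), truck_at(t1,portB)}
  through step 2 (load(p5,t1,portB)): drop {in(p5,t1)}, keep {truck_at(t1,portB)}, require {pkg_at(p5,portB), truck_at(t1,portB)}
    → {pkg_at(p5,portB), truck_at(t1,portB)}
  through step 1 (drive(t1,portA,portB)): drop {truck_at(t1,portB)}, keep {pkg_at(p5,portB)}, require {truck_at(t1,portA)}
    → {pkg_at(p5,portB), truck_at(t1,portA)}

== RESULT ==
["pkg_at(p5,portB)", "truck_at(t1,portA)"]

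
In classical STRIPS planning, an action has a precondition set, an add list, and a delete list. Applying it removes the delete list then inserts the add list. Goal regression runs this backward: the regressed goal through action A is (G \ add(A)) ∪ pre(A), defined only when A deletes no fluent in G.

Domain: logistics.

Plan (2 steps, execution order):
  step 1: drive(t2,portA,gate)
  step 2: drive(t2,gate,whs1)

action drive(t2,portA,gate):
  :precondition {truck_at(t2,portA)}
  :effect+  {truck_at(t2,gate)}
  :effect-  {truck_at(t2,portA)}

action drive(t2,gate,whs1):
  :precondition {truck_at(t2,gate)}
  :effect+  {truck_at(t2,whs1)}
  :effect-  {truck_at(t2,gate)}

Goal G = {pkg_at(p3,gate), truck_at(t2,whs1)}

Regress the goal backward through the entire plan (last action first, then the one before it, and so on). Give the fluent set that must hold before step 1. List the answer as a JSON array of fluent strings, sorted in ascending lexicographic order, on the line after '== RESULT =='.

Regress step by step:
  through step 2 (drive(t2,gate,whs1)): drop {truck_at(t2,whs1)}, keep {pkg_at(p3,gate)}, require {truck_at(t2,gate)}
    → {pkg_at(p3,gate), truck_at(t2,gate)}
  through step 1 (drive(t2,portA,gate)): drop {truck_at(t2,gate)}, keep {pkg_at(p3,gate)}, require {truck_at(t2,portA)}
    → {pkg_at(p3,gate), truck_at(t2,portA)}

== RESULT ==
["pkg_at(p3,gate)", "truck_at(t2,portA)"]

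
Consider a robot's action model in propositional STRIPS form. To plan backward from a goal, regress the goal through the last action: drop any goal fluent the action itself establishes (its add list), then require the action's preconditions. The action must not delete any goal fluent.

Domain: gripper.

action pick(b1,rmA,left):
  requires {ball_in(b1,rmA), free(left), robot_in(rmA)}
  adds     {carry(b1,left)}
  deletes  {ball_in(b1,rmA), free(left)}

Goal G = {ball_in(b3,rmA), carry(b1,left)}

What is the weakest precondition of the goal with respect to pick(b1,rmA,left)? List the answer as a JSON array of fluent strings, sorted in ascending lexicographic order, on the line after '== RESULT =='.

Regress:
  G ∩ del = {}  (empty — regression defined)
  G \ add = {ball_in(b3,rmA), carry(b1,left)} \ {carry(b1,left)} = {ball_in(b3,rmA)}
  ∪ pre   = {ball_in(b3,rmA)} ∪ {ball_in(b1,rmA), free(left), robot_in(rmA)}
          = {ball_in(b1,rmA), ball_in(b3,rmA), free(left), robot_in(rmA)}

== RESULT ==
["ball_in(b1,rmA)", "ball_in(b3,rmA)", "free(left)", "robot_in(rmA)"]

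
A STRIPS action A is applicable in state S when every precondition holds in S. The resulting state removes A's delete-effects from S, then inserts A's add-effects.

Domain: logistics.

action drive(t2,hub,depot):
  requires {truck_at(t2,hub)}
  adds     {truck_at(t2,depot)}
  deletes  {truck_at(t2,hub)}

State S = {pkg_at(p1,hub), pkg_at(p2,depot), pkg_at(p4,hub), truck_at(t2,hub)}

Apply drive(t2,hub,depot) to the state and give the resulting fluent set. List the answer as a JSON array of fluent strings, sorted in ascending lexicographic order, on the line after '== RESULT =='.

Progress:
  pre ⊆ S: {truck_at(t2,hub)} ⊆ S  — applicable
  S \ del = {pkg_at(p1,hub), pkg_at(p2,depot), pkg_at(p4,hub)}
  ∪ add   = {pkg_at(p1,hub), pkg_at(p2,depot), pkg_at(p4,hub), truck_at(t2,depot)}

== RESULT ==
["pkg_at(p1,hub)", "pkg_at(p2,depot)", "pkg_at(p4,hub)", "truck_at(t2,depot)"]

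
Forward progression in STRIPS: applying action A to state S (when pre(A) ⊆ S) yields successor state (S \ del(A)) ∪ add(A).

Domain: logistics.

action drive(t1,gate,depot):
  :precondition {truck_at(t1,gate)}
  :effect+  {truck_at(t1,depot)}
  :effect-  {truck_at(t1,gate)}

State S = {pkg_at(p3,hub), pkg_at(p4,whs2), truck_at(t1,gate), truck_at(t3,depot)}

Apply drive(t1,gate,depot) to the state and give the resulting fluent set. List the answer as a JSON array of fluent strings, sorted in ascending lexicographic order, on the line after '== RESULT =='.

Compute (S \ del) ∪ add:
  pre ⊆ S: {truck_at(t1,gate)} ⊆ S  — applicable
  S \ del = {pkg_at(p3,hub), pkg_at(p4,whs2), truck_at(t3,depot)}
  ∪ add   = {pkg_at(p3,hub), pkg_at(p4,whs2), truck_at(t1,depot), truck_at(t3,depot)}

== RESULT ==
["pkg_at(p3,hub)", "pkg_at(p4,whs2)", "truck_at(t1,depot)", "truck_at(t3,depot)"]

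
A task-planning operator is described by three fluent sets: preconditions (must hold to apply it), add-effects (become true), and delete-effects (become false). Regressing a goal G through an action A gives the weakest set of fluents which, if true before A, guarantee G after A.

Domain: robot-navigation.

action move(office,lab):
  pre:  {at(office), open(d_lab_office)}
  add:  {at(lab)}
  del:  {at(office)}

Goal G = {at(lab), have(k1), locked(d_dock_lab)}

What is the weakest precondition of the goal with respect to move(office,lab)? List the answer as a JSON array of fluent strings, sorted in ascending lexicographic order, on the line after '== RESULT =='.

Compute (G \ add) ∪ pre:
  G ∩ del = {}  (empty — regression defined)
  G \ add = {at(lab), have(k1), locked(d_dock_lab)} \ {at(lab)} = {have(k1), locked(d_dock_lab)}
  ∪ pre   = {have(k1), locked(d_dock_lab)} ∪ {at(office), open(d_lab_office)}
          = {at(office), have(k1), locked(d_dock_lab), open(d_lab_office)}

== RESULT ==
["at(office)", "have(k1)", "locked(d_dock_lab)", "open(d_lab_office)"]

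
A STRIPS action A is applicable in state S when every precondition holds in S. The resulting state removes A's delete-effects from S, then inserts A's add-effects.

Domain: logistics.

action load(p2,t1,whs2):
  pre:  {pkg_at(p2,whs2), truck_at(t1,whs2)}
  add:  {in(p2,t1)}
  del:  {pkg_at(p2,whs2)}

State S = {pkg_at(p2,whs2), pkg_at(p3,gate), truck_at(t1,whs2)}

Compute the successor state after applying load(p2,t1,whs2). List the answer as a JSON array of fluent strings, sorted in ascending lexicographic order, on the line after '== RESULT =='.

Compute (S \ del) ∪ add:
  pre ⊆ S: {pkg_at(p2,whs2), truck_at(t1,whs2)} ⊆ S  — applicable
  S \ del = {pkg_at(p3,gate), truck_at(t1,whs2)}
  ∪ add   = {in(p2,t1), pkg_at(p3,gate), truck_at(t1,whs2)}

== RESULT ==
["in(p2,t1)", "pkg_at(p3,gate)", "truck_at(t1,whs2)"]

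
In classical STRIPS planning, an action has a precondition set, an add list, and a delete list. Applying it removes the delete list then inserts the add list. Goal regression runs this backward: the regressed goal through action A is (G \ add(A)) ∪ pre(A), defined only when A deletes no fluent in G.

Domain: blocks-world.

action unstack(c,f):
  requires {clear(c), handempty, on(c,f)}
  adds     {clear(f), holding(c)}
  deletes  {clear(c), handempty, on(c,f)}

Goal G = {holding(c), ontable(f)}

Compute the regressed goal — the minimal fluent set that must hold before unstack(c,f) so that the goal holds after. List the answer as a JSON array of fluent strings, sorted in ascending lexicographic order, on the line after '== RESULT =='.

Regress:
  G ∩ del = {}  (empty — regression defined)
  G \ add = {holding(c), ontable(f)} \ {clear(f), holding(c)} = {ontable(f)}
  ∪ pre   = {ontable(f)} ∪ {clear(c), handempty, on(c,f)}
          = {clear(c), handempty, on(c,f), ontable(f)}

== RESULT ==
["clear(c)", "handempty", "on(c,f)", "ontable(f)"]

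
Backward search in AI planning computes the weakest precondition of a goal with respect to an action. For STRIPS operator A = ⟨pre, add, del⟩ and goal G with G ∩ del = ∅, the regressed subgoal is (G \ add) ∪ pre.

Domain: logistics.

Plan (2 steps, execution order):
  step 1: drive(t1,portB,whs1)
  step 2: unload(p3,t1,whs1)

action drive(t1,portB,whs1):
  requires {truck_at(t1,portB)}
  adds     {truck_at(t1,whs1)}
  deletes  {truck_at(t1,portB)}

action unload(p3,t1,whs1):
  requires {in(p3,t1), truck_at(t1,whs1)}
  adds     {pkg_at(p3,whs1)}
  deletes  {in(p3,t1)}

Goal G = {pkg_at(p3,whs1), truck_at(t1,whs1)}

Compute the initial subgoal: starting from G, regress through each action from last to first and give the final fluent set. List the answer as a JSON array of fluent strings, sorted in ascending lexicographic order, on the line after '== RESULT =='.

Regress step by step:
  through step 2 (unload(p3,t1,whs1)): drop {pkg_at(p3,whs1)}, keep {truck_at(t1,whs1)}, require {in(p3,t1), truck_at(t1,whs1)}
    → {in(p3,t1), truck_at(t1,whs1)}
  through step 1 (drive(t1,portB,whs1)): drop {truck_at(t1,whs1)}, keep {in(p3,t1)}, require {truck_at(t1,portB)}
    → {in(p3,t1), truck_at(t1,portB)}

== RESULT ==
["in(p3,t1)", "truck_at(t1,portB)"]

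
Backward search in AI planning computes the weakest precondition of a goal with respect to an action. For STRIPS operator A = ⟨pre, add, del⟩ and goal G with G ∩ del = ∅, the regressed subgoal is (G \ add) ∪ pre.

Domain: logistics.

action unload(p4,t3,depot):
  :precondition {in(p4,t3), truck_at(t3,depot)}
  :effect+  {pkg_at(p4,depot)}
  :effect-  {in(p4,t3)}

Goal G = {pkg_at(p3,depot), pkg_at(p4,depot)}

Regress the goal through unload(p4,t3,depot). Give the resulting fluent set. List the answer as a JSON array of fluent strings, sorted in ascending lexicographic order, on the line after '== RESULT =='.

Regress:
  G ∩ del = {}  (empty — regression defined)
  G \ add = {pkg_at(p3,depot), pkg_at(p4,depot)} \ {pkg_at(p4,depot)} = {pkg_at(p3,depot)}
  ∪ pre   = {pkg_at(p3,depot)} ∪ {in(p4,t3), truck_at(t3,depot)}
          = {in(p4,t3), pkg_at(p3,depot), truck_at(t3,depot)}

== RESULT ==
["in(p4,t3)", "pkg_at(p3,depot)", "truck_at(t3,depot)"]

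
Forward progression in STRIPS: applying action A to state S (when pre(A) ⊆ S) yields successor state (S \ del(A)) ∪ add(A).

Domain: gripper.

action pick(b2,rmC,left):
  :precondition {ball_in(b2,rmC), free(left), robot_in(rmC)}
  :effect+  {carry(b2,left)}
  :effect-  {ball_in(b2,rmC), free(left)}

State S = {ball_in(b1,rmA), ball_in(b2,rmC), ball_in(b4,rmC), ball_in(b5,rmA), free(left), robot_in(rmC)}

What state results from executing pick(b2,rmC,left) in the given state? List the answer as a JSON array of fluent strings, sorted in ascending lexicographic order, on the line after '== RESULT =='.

Compute (S \ del) ∪ add:
  pre ⊆ S: {ball_in(b2,rmC), free(left), robot_in(rmC)} ⊆ S  — applicable
  S \ del = {ball_in(b1,rmA), ball_in(b4,rmC), ball_in(b5,rmA), robot_in(rmC)}
  ∪ add   = {ball_in(b1,rmA), ball_in(b4,rmC), ball_in(b5,rmA), carry(b2,left), robot_in(rmC)}

== RESULT ==
["ball_in(b1,rmA)", "ball_in(b4,rmC)", "ball_in(b5,rmA)", "carry(b2,left)", "robot_in(rmC)"]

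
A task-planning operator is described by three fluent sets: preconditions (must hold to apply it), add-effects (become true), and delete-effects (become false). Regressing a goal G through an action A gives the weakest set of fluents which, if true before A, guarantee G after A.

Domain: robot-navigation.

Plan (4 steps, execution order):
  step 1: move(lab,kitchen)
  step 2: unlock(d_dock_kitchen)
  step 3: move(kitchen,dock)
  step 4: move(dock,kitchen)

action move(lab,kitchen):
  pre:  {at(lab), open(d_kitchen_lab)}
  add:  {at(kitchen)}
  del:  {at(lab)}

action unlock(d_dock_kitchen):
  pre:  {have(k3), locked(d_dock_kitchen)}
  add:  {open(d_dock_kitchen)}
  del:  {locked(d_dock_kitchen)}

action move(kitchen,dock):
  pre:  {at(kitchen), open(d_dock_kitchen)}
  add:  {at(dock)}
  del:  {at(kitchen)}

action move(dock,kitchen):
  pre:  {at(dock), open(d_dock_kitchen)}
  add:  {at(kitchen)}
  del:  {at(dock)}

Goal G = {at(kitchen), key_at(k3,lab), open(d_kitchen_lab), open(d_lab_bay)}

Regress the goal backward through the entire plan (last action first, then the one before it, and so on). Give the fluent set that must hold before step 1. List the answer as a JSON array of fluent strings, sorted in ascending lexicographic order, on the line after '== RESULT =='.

Work backward from the goal:
  through step 4 (move(dock,kitchen)): drop {at(kitchen)}, keep {key_at(k3,lab), open(d_kitchen_lab), open(d_lab_bay)}, require {at(dock), open(d_dock_kitchen)}
    → {at(dock), key_at(k3,lab), open(d_dock_kitchen), open(d_kitchen_lab), open(d_lab_bay)}
  through step 3 (move(kitchen,dock)): drop {at(dock)}, keep {key_at(k3,lab), open(d_dock_kitchen), open(d_kitchen_lab), open(d_lab_bay)}, require {at(kitchen), open(d_dock_kitchen)}
    → {at(kitchen), key_at(k3,lab), open(d_dock_kitchen), open(d_kitchen_lab), open(d_lab_bay)}
  through step 2 (unlock(d_dock_kitchen)): drop {open(d_dock_kitchen)}, keep {at(kitchen), key_at(k3,lab), open(d_kitchen_lab), open(d_lab_bay)}, require {have(k3), locked(d_dock_kitchen)}
    → {at(kitchen), have(k3), key_at(k3,lab), locked(d_dock_kitchen), open(d_kitchen_lab), open(d_lab_bay)}
  through step 1 (move(lab,kitchen)): drop {at(kitchen)}, keep {have(k3), key_at(k3,lab), locked(d_dock_kitchen), open(d_kitchen_lab), open(d_lab_bay)}, require {at(lab), open(d_kitchen_lab)}
    → {at(lab), have(k3), key_at(k3,lab), locked(d_dock_kitchen), open(d_kitchen_lab), open(d_lab_bay)}

== RESULT ==
["at(lab)", "have(k3)", "key_at(k3,lab)", "locked(d_dock_kitchen)", "open(d_kitchen_lab)", "open(d_lab_bay)"]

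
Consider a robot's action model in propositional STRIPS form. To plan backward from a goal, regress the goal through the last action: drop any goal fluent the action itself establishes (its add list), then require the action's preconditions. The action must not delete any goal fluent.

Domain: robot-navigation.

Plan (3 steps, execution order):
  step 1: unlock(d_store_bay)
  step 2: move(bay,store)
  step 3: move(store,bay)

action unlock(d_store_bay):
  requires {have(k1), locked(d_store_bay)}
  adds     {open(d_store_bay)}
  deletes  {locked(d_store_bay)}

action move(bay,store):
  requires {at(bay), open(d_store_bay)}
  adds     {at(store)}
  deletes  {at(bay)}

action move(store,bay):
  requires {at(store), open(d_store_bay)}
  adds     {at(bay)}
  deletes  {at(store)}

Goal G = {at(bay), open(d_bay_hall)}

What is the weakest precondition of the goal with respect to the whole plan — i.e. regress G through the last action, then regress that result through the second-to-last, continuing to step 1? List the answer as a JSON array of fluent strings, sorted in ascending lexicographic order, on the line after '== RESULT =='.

Work backward from the goal:
  through step 3 (move(store,bay)): drop {at(bay)}, keep {open(d_bay_hall)}, require {at(store), open(d_store_bay)}
    → {at(store), open(d_bay_hall), open(d_store_bay)}
  through step 2 (move(bay,store)): drop {at(store)}, keep {open(d_bay_hall), open(d_store_bay)}, require {at(bay), open(d_store_bay)}
    → {at(bay), open(d_bay_hall), open(d_store_bay)}
  through step 1 (unlock(d_store_bay)): drop {open(d_store_bay)}, keep {at(bay), open(d_bay_hall)}, require {have(k1), locked(d_store_bay)}
    → {at(bay), have(k1), locked(d_store_bay), open(d_bay_hall)}

== RESULT ==
["at(bay)", "have(k1)", "locked(d_store_bay)", "open(d_bay_hall)"]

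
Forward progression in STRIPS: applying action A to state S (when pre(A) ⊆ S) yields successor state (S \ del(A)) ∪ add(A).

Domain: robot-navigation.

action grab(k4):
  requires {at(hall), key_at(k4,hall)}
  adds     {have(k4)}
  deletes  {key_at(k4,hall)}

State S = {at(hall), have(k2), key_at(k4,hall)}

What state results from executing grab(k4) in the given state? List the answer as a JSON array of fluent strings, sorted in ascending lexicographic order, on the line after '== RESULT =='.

Compute (S \ del) ∪ add:
  pre ⊆ S: {at(hall), key_at(k4,hall)} ⊆ S  — applicable
  S \ del = {at(hall), have(k2)}
  ∪ add   = {at(hall), have(k2), have(k4)}

== RESULT ==
["at(hall)", "have(k2)", "have(k4)"]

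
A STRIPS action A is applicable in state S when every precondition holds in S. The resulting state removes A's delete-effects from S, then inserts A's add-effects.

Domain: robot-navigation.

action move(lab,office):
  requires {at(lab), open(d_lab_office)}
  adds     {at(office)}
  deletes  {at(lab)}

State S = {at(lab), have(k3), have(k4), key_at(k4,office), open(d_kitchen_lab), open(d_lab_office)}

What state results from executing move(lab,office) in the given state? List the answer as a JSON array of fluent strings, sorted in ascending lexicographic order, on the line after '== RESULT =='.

Compute (S \ del) ∪ add:
  pre ⊆ S: {at(lab), open(d_lab_office)} ⊆ S  — applicable
  S \ del = {have(k3), have(k4), key_at(k4,office), open(d_kitchen_lab), open(d_lab_office)}
  ∪ add   = {at(office), have(k3), have(k4), key_at(k4,office), open(d_kitchen_lab), open(d_lab_office)}

== RESULT ==
["at(office)", "have(k3)", "have(k4)", "key_at(k4,office)", "open(d_kitchen_lab)", "open(d_lab_office)"]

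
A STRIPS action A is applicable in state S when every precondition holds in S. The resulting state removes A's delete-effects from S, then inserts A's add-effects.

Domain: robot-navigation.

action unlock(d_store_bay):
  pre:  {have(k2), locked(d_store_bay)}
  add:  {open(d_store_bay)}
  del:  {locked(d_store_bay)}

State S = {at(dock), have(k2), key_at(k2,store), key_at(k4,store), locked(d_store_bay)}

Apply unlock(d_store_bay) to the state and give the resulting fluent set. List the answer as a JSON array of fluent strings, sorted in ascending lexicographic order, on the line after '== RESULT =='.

Compute (S \ del) ∪ add:
  pre ⊆ S: {have(k2), locked(d_store_bay)} ⊆ S  — applicable
  S \ del = {at(dock), have(k2), key_at(k2,store), key_at(k4,store)}
  ∪ add   = {at(dock), have(k2), key_at(k2,store), key_at(k4,store), open(d_store_bay)}

== RESULT ==
["at(dock)", "have(k2)", "key_at(k2,store)", "key_at(k4,store)", "open(d_store_bay)"]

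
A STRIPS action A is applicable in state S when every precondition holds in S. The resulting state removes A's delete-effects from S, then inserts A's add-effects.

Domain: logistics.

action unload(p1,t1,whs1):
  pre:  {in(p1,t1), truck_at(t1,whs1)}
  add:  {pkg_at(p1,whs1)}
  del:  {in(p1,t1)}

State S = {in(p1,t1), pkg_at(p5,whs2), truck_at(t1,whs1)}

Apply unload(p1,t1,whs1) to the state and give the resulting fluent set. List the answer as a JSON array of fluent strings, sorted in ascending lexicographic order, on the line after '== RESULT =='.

Compute (S \ del) ∪ add:
  pre ⊆ S: {in(p1,t1), truck_at(t1,whs1)} ⊆ S  — applicable
  S \ del = {pkg_at(p5,whs2), truck_at(t1,whs1)}
  ∪ add   = {pkg_at(p1,whs1), pkg_at(p5,whs2), truck_at(t1,whs1)}

== RESULT ==
["pkg_at(p1,whs1)", "pkg_at(p5,whs2)", "truck_at(t1,whs1)"]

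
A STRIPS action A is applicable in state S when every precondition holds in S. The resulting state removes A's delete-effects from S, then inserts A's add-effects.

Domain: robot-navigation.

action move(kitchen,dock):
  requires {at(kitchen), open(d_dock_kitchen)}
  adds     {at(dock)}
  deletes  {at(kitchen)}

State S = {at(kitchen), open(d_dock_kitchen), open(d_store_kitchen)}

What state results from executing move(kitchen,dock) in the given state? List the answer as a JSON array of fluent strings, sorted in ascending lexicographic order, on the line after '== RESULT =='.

Compute (S \ del) ∪ add:
  pre ⊆ S: {at(kitchen), open(d_dock_kitchen)} ⊆ S  — applicable
  S \ del = {open(d_dock_kitchen), open(d_store_kitchen)}
  ∪ add   = {at(dock), open(d_dock_kitchen), open(d_store_kitchen)}

== RESULT ==
["at(dock)", "open(d_dock_kitchen)", "open(d_store_kitchen)"]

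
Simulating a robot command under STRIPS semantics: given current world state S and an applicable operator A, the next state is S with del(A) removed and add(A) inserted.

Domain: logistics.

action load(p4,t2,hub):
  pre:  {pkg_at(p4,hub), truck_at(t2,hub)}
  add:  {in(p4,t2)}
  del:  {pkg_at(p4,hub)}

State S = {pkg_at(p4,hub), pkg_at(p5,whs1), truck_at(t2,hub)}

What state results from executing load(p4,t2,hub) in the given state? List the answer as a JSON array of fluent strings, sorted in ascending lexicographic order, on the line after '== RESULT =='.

Compute (S \ del) ∪ add:
  pre ⊆ S: {pkg_at(p4,hub), truck_at(t2,hub)} ⊆ S  — applicable
  S \ del = {pkg_at(p5,whs1), truck_at(t2,hub)}
  ∪ add   = {in(p4,t2), pkg_at(p5,whs1), truck_at(t2,hub)}

== RESULT ==
["in(p4,t2)", "pkg_at(p5,whs1)", "truck_at(t2,hub)"]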